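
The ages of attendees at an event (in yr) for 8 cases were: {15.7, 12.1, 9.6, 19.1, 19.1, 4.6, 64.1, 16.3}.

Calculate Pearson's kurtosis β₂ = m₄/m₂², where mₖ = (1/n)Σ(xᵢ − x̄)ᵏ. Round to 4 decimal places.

5.3816

x̄ = 20.0750
Σ(xᵢ − x̄)² = 2386.2950 ⇒ m₂ = 298.28687
Σ(xᵢ − x̄)⁴ = 3830626.2412 ⇒ m₄ = 478828.28015
m₂² = 88975.05980
β₂ = m₄/m₂² = 478828.28015 / 88975.05980 ≈ 5.3816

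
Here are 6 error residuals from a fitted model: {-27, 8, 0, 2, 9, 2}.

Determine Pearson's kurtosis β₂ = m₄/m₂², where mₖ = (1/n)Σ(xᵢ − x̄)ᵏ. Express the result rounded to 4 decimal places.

3.7038

x̄ = -1.0000
Σ(xᵢ − x̄)² = 876.0000 ⇒ m₂ = 146.00000
Σ(xᵢ − x̄)⁴ = 473700.0000 ⇒ m₄ = 78950.00000
m₂² = 21316.00000
β₂ = m₄/m₂² = 78950.00000 / 21316.00000 ≈ 3.7038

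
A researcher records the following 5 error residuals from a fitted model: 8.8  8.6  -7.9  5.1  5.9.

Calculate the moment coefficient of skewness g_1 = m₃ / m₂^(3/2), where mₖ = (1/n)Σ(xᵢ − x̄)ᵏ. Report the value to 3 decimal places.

x̄ = (8.8 + 8.6 - 7.9 + 5.1 + 5.9) / 5 = 4.1000
deviations (xᵢ − x̄): 4.7000, 4.5000, -12.0000, 1.0000, 1.8000
Σ(xᵢ − x̄)² = 190.5800 ⇒ m₂ = 190.5800/5 = 38.11600
Σ(xᵢ − x̄)³ = -1526.2200 ⇒ m₃ = -1526.2200/5 = -305.24400
m₂^(3/2) = 38.11600^(1.5) = 235.32116
g_1 = m₃ / m₂^(3/2) = -305.24400 / 235.32116 ≈ -1.297

-1.297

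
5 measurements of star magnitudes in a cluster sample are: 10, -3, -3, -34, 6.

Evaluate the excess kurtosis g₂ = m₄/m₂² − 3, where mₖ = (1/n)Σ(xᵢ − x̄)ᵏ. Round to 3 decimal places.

-0.238

x̄ = -4.8000
Σ(xᵢ − x̄)² = 1194.8000 ⇒ m₂ = 238.96000
Σ(xᵢ − x̄)⁴ = 788599.3760 ⇒ m₄ = 157719.87520
m₂² = 57101.88160
g₂ = m₄/m₂² − 3 = 2.76208 − 3 ≈ -0.238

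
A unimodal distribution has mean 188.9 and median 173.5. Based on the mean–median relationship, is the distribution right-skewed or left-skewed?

right-skewed

mean − median = 188.9 − 173.5 = 15.4
mean > median ⇒ the longer tail is on the right ⇒ right-skewed (positively skewed).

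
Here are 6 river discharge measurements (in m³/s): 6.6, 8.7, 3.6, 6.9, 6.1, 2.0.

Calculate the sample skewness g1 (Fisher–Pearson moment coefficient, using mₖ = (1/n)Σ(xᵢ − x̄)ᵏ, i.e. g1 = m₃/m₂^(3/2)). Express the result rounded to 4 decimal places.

x̄ = (6.6 + 8.7 + 3.6 + 6.9 + 6.1 + 2.0) / 6 = 5.6500
deviations (xᵢ − x̄): 0.9500, 3.0500, -2.0500, 1.2500, 0.4500, -3.6500
Σ(xᵢ − x̄)² = 29.4950 ⇒ m₂ = 29.4950/6 = 4.91583
Σ(xᵢ − x̄)³ = -25.9680 ⇒ m₃ = -25.9680/6 = -4.32800
m₂^(3/2) = 4.91583^(1.5) = 10.89923
g1 = m₃ / m₂^(3/2) = -4.32800 / 10.89923 ≈ -0.3971

-0.3971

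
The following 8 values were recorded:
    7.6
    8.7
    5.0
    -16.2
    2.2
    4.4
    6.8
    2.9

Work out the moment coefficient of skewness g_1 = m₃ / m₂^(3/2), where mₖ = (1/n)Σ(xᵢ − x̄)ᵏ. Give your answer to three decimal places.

-1.914

x̄ = (7.6 + 8.7 + 5.0 - 16.2 + 2.2 + 4.4 + 6.8 + 2.9) / 8 = 2.6750
deviations (xᵢ − x̄): 4.9250, 6.0250, 2.3250, -18.8750, -0.4750, 1.7250, 4.1250, 0.2250
Σ(xᵢ − x̄)² = 442.4950 ⇒ m₂ = 442.4950/8 = 55.31188
Σ(xᵢ − x̄)³ = -6298.5488 ⇒ m₃ = -6298.5488/8 = -787.31859
m₂^(3/2) = 55.31188^(1.5) = 411.36522
g_1 = m₃ / m₂^(3/2) = -787.31859 / 411.36522 ≈ -1.914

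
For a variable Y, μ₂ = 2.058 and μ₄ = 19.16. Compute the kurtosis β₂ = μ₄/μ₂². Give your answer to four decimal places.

μ₂² = 2.058² = 4.23536
μ₄/μ₂² = 19.16 / 4.23536 = 4.52381
β₂ ≈ 4.5238

4.5238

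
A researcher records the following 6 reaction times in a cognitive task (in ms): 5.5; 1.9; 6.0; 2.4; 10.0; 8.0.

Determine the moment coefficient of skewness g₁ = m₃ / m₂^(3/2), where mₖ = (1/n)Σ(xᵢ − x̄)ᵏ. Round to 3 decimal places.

x̄ = (5.5 + 1.9 + 6.0 + 2.4 + 10.0 + 8.0) / 6 = 5.6333
deviations (xᵢ − x̄): -0.1333, -3.7333, 0.3667, -3.2333, 4.3667, 2.3667
Σ(xᵢ − x̄)² = 49.2133 ⇒ m₂ = 49.2133/6 = 8.20222
Σ(xᵢ − x̄)³ = 10.7284 ⇒ m₃ = 10.7284/6 = 1.78807
m₂^(3/2) = 8.20222^(1.5) = 23.49077
g₁ = m₃ / m₂^(3/2) = 1.78807 / 23.49077 ≈ 0.076

0.076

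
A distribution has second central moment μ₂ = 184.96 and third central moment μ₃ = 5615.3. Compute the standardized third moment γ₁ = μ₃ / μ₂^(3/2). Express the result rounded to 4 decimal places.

σ = √μ₂ = √184.96 = 13.60000
σ³ = μ₂^(3/2) = 2515.45600
γ₁ = μ₃/σ³ = 5615.3 / 2515.45600 ≈ 2.2323

2.2323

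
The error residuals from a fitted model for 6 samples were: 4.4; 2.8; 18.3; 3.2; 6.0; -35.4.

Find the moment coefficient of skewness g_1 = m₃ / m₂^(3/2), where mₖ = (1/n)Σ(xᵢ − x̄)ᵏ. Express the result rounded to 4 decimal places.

-1.3490

x̄ = (4.4 + 2.8 + 18.3 + 3.2 + 6.0 - 35.4) / 6 = -0.1167
deviations (xᵢ − x̄): 4.5167, 2.9167, 18.4167, 3.3167, 6.1167, -35.2833
Σ(xᵢ − x̄)² = 1661.4083 ⇒ m₂ = 1661.4083/6 = 276.90139
Σ(xᵢ − x̄)³ = -37295.9706 ⇒ m₃ = -37295.9706/6 = -6215.99509
m₂^(3/2) = 276.90139^(1.5) = 4607.73720
g_1 = m₃ / m₂^(3/2) = -6215.99509 / 4607.73720 ≈ -1.3490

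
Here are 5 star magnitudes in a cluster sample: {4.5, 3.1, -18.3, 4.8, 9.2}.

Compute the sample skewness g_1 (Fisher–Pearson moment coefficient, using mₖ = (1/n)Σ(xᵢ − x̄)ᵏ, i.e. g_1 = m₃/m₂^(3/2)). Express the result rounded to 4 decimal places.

x̄ = (4.5 + 3.1 - 18.3 + 4.8 + 9.2) / 5 = 0.6600
deviations (xᵢ − x̄): 3.8400, 2.4400, -18.9600, 4.1400, 8.5400
Σ(xᵢ − x̄)² = 470.2520 ⇒ m₂ = 470.2520/5 = 94.05040
Σ(xᵢ − x̄)³ = -6050.8274 ⇒ m₃ = -6050.8274/5 = -1210.16549
m₂^(3/2) = 94.05040^(1.5) = 912.09688
g_1 = m₃ / m₂^(3/2) = -1210.16549 / 912.09688 ≈ -1.3268

-1.3268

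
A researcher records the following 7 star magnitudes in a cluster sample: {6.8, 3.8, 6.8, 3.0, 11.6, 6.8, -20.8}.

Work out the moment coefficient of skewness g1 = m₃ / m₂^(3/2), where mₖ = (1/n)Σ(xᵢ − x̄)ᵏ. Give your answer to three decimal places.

x̄ = (6.8 + 3.8 + 6.8 + 3.0 + 11.6 + 6.8 - 20.8) / 7 = 2.5714
deviations (xᵢ − x̄): 4.2286, 1.2286, 4.2286, 0.4286, 9.0286, 4.2286, -23.3714
Σ(xᵢ − x̄)² = 683.0743 ⇒ m₂ = 683.0743/7 = 97.58204
Σ(xᵢ − x̄)³ = -11801.2986 ⇒ m₃ = -11801.2986/7 = -1685.89980
m₂^(3/2) = 97.58204^(1.5) = 963.95075
g1 = m₃ / m₂^(3/2) = -1685.89980 / 963.95075 ≈ -1.749

-1.749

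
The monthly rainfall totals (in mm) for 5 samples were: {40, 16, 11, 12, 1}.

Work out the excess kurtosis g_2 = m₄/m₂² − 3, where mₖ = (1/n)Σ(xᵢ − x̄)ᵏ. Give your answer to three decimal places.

-0.297

x̄ = 16.0000
Σ(xᵢ − x̄)² = 842.0000 ⇒ m₂ = 168.40000
Σ(xᵢ − x̄)⁴ = 383282.0000 ⇒ m₄ = 76656.40000
m₂² = 28358.56000
g_2 = m₄/m₂² − 3 = 2.70311 − 3 ≈ -0.297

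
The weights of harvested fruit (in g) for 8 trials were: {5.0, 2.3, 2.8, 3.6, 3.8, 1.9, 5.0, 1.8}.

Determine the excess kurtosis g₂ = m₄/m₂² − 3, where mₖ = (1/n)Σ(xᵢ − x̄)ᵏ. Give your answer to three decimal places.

-1.384

x̄ = 3.2750
Σ(xᵢ − x̄)² = 11.5750 ⇒ m₂ = 1.44688
Σ(xᵢ − x̄)⁴ = 27.0582 ⇒ m₄ = 3.38228
m₂² = 2.09345
g₂ = m₄/m₂² − 3 = 1.61565 − 3 ≈ -1.384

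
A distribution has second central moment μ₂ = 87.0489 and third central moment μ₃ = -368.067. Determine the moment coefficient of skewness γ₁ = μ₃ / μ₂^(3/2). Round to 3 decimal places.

-0.453

σ = √μ₂ = √87.0489 = 9.33000
σ³ = μ₂^(3/2) = 812.16624
γ₁ = μ₃/σ³ = -368.067 / 812.16624 ≈ -0.453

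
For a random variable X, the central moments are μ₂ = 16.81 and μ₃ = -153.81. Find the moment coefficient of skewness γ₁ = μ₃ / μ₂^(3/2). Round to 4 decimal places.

σ = √μ₂ = √16.81 = 4.10000
σ³ = μ₂^(3/2) = 68.92100
γ₁ = μ₃/σ³ = -153.81 / 68.92100 ≈ -2.2317

-2.2317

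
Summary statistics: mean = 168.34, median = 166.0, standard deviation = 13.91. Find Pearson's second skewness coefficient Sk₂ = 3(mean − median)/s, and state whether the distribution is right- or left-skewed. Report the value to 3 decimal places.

Sk₂ = 3(168.34 − 166.0) / 13.91 = 3 × 2.3400 / 13.91
    = 7.0200 / 13.91 ≈ 0.505
Sk₂ > 0 ⇒ mean > median ⇒ right-skewed (positive skew).

0.505, right-skewed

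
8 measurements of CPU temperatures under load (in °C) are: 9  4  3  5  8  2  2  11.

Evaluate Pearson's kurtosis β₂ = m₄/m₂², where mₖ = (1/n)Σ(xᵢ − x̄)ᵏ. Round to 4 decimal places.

x̄ = 5.5000
Σ(xᵢ − x̄)² = 82.0000 ⇒ m₂ = 10.25000
Σ(xᵢ − x̄)⁴ = 1448.5000 ⇒ m₄ = 181.06250
m₂² = 105.06250
β₂ = m₄/m₂² = 181.06250 / 105.06250 ≈ 1.7234

1.7234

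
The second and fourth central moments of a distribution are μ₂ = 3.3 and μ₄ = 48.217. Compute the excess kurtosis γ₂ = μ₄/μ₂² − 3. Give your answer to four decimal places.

μ₂² = 3.3² = 10.89000
μ₄/μ₂² = 48.217 / 10.89000 = 4.42764
γ₂ = 4.42764 − 3 ≈ 1.4276

1.4276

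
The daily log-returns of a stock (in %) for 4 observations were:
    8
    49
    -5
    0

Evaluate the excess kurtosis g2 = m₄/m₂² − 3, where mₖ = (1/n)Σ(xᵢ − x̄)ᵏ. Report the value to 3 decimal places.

x̄ = 13.0000
Σ(xᵢ − x̄)² = 1814.0000 ⇒ m₂ = 453.50000
Σ(xᵢ − x̄)⁴ = 1813778.0000 ⇒ m₄ = 453444.50000
m₂² = 205662.25000
g2 = m₄/m₂² − 3 = 2.20480 − 3 ≈ -0.795

-0.795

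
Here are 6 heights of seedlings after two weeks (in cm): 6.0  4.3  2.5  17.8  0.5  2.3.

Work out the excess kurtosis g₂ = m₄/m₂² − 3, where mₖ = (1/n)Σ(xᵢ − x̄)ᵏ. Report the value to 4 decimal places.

x̄ = 5.5667
Σ(xᵢ − x̄)² = 197.1933 ⇒ m₂ = 32.86556
Σ(xᵢ − x̄)⁴ = 23260.3844 ⇒ m₄ = 3876.73073
m₂² = 1080.14474
g₂ = m₄/m₂² − 3 = 3.58908 − 3 ≈ 0.5891

0.5891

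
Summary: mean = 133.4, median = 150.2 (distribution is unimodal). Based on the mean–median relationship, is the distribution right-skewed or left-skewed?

mean − median = 133.4 − 150.2 = -16.8
mean < median ⇒ the longer tail is on the left ⇒ left-skewed (negatively skewed).

left-skewed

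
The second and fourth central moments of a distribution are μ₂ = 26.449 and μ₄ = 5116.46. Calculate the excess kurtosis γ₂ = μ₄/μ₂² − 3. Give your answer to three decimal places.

4.314

μ₂² = 26.449² = 699.54960
μ₄/μ₂² = 5116.46 / 699.54960 = 7.31393
γ₂ = 7.31393 − 3 ≈ 4.314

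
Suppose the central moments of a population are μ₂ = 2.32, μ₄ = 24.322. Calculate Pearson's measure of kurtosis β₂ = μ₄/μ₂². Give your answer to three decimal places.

4.519

μ₂² = 2.32² = 5.38240
μ₄/μ₂² = 24.322 / 5.38240 = 4.51880
β₂ ≈ 4.519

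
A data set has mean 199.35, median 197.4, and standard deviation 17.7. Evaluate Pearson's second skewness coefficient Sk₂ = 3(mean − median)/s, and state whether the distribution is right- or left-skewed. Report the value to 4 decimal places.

0.3305, right-skewed

Sk₂ = 3(199.35 − 197.4) / 17.7 = 3 × 1.9500 / 17.7
    = 5.8500 / 17.7 ≈ 0.3305
Sk₂ > 0 ⇒ mean > median ⇒ right-skewed (positive skew).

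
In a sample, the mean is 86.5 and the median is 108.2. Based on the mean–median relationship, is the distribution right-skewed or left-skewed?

mean − median = 86.5 − 108.2 = -21.7
mean < median ⇒ the longer tail is on the left ⇒ left-skewed (negatively skewed).

left-skewed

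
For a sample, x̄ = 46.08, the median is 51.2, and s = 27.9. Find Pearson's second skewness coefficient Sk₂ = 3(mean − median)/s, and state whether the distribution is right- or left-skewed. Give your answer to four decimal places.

Sk₂ = 3(46.08 − 51.2) / 27.9 = 3 × -5.1200 / 27.9
    = -15.3600 / 27.9 ≈ -0.5505
Sk₂ < 0 ⇒ mean < median ⇒ left-skewed (negative skew).

-0.5505, left-skewed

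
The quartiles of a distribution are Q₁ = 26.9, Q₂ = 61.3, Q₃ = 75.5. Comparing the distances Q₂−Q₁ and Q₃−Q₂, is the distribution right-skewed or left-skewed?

Q₂ − Q₁ = 34.4;  Q₃ − Q₂ = 14.2
Q₂ − Q₁ > Q₃ − Q₂ ⇒ the lower half is more spread out ⇒ left-skewed.

left-skewed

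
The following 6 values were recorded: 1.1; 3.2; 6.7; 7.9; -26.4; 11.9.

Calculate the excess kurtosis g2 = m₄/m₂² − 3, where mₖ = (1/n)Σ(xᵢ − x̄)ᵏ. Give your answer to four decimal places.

0.7011

x̄ = 0.7333
Σ(xᵢ − x̄)² = 954.0933 ⇒ m₂ = 159.01556
Σ(xᵢ − x̄)⁴ = 561507.7622 ⇒ m₄ = 93584.62703
m₂² = 25285.94691
g2 = m₄/m₂² − 3 = 3.70105 − 3 ≈ 0.7011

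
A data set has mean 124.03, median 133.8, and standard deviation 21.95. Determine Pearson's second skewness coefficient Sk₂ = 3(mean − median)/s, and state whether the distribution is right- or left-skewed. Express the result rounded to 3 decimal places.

Sk₂ = 3(124.03 − 133.8) / 21.95 = 3 × -9.7700 / 21.95
    = -29.3100 / 21.95 ≈ -1.335
Sk₂ < 0 ⇒ mean < median ⇒ left-skewed (negative skew).

-1.335, left-skewed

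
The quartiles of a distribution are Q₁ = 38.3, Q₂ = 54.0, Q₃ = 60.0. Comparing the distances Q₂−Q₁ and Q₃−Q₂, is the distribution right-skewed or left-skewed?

Q₂ − Q₁ = 15.7;  Q₃ − Q₂ = 6.0
Q₂ − Q₁ > Q₃ − Q₂ ⇒ the lower half is more spread out ⇒ left-skewed.

left-skewed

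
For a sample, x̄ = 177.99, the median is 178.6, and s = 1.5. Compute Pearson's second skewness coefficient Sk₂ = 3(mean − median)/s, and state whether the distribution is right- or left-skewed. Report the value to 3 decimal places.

Sk₂ = 3(177.99 − 178.6) / 1.5 = 3 × -0.6100 / 1.5
    = -1.8300 / 1.5 ≈ -1.220
Sk₂ < 0 ⇒ mean < median ⇒ left-skewed (negative skew).

-1.220, left-skewed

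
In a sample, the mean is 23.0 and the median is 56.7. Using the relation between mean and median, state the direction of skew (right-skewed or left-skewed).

left-skewed

mean − median = 23.0 − 56.7 = -33.7
mean < median ⇒ the longer tail is on the left ⇒ left-skewed (negatively skewed).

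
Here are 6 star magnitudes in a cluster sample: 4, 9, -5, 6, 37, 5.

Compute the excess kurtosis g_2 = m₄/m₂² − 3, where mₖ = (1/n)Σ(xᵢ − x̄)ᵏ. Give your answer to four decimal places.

0.5642

x̄ = 9.3333
Σ(xᵢ − x̄)² = 1029.3333 ⇒ m₂ = 171.55556
Σ(xᵢ − x̄)⁴ = 629397.7778 ⇒ m₄ = 104899.62963
m₂² = 29431.30864
g_2 = m₄/m₂² − 3 = 3.56422 − 3 ≈ 0.5642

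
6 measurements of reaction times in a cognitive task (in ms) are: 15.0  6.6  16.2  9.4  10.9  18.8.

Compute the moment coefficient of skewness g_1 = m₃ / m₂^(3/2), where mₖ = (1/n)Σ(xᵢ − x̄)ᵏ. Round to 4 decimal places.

-0.0535

x̄ = (15.0 + 6.6 + 16.2 + 9.4 + 10.9 + 18.8) / 6 = 12.8167
deviations (xᵢ − x̄): 2.1833, -6.2167, 3.3833, -3.4167, -1.9167, 5.9833
Σ(xᵢ − x̄)² = 106.0083 ⇒ m₂ = 106.0083/6 = 17.66806
Σ(xᵢ − x̄)³ = -23.8394 ⇒ m₃ = -23.8394/6 = -3.97324
m₂^(3/2) = 17.66806^(1.5) = 74.26482
g_1 = m₃ / m₂^(3/2) = -3.97324 / 74.26482 ≈ -0.0535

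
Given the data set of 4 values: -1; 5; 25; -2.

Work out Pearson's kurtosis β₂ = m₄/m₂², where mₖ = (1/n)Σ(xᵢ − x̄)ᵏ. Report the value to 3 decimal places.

2.155

x̄ = 6.7500
Σ(xᵢ − x̄)² = 472.7500 ⇒ m₂ = 118.18750
Σ(xᵢ − x̄)⁴ = 120409.3281 ⇒ m₄ = 30102.33203
m₂² = 13968.28516
β₂ = m₄/m₂² = 30102.33203 / 13968.28516 ≈ 2.155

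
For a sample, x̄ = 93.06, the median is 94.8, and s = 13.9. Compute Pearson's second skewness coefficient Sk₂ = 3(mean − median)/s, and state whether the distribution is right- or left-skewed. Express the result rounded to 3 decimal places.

Sk₂ = 3(93.06 − 94.8) / 13.9 = 3 × -1.7400 / 13.9
    = -5.2200 / 13.9 ≈ -0.376
Sk₂ < 0 ⇒ mean < median ⇒ left-skewed (negative skew).

-0.376, left-skewed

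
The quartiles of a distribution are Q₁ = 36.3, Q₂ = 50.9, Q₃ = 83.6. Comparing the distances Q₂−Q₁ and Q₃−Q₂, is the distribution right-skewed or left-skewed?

Q₂ − Q₁ = 14.6;  Q₃ − Q₂ = 32.7
Q₃ − Q₂ > Q₂ − Q₁ ⇒ the upper half is more spread out ⇒ right-skewed.

right-skewed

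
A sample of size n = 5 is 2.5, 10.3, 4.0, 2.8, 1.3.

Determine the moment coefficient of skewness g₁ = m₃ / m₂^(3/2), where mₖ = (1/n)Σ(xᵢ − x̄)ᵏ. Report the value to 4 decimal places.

x̄ = (2.5 + 10.3 + 4.0 + 2.8 + 1.3) / 5 = 4.1800
deviations (xᵢ − x̄): -1.6800, 6.1200, -0.1800, -1.3800, -2.8800
Σ(xᵢ − x̄)² = 50.5080 ⇒ m₂ = 50.5080/5 = 10.10160
Σ(xᵢ − x̄)³ = 197.9575 ⇒ m₃ = 197.9575/5 = 39.59150
m₂^(3/2) = 10.10160^(1.5) = 32.10593
g₁ = m₃ / m₂^(3/2) = 39.59150 / 32.10593 ≈ 1.2332

1.2332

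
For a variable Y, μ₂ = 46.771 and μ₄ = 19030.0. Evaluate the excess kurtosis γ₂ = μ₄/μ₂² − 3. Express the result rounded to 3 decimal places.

μ₂² = 46.771² = 2187.52644
μ₄/μ₂² = 19030.0 / 2187.52644 = 8.69932
γ₂ = 8.69932 − 3 ≈ 5.699

5.699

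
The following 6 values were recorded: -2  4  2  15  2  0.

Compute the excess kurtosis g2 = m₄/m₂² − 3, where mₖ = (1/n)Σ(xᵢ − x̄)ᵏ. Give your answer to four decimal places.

x̄ = 3.5000
Σ(xᵢ − x̄)² = 179.5000 ⇒ m₂ = 29.91667
Σ(xᵢ − x̄)⁴ = 18565.3750 ⇒ m₄ = 3094.22917
m₂² = 895.00694
g2 = m₄/m₂² − 3 = 3.45721 − 3 ≈ 0.4572

0.4572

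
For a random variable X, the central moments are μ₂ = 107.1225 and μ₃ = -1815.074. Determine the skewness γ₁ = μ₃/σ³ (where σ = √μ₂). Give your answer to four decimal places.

σ = √μ₂ = √107.1225 = 10.35000
σ³ = μ₂^(3/2) = 1108.71788
γ₁ = μ₃/σ³ = -1815.074 / 1108.71788 ≈ -1.6371

-1.6371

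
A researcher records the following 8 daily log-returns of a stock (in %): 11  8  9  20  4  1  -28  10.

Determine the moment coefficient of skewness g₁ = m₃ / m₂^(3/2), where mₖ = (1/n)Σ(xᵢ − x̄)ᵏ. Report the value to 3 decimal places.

-1.572

x̄ = (11 + 8 + 9 + 20 + 4 + 1 - 28 + 10) / 8 = 4.3750
deviations (xᵢ − x̄): 6.6250, 3.6250, 4.6250, 15.6250, -0.3750, -3.3750, -32.3750, 5.6250
Σ(xᵢ − x̄)² = 1413.8750 ⇒ m₂ = 1413.8750/8 = 176.73438
Σ(xᵢ − x̄)³ = -29542.0313 ⇒ m₃ = -29542.0313/8 = -3692.75391
m₂^(3/2) = 176.73438^(1.5) = 2349.53296
g₁ = m₃ / m₂^(3/2) = -3692.75391 / 2349.53296 ≈ -1.572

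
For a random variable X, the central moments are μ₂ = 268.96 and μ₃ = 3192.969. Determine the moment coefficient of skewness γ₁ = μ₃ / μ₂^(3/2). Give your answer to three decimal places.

0.724

σ = √μ₂ = √268.96 = 16.40000
σ³ = μ₂^(3/2) = 4410.94400
γ₁ = μ₃/σ³ = 3192.969 / 4410.94400 ≈ 0.724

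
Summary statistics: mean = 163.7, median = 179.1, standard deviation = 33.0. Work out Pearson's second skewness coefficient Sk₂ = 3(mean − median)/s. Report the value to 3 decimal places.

-1.400

Sk₂ = 3(163.7 − 179.1) / 33.0 = 3 × -15.4000 / 33.0
    = -46.2000 / 33.0 ≈ -1.400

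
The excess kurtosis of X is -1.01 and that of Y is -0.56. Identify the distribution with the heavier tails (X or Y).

Higher excess kurtosis ⇒ heavier tails relative to the normal distribution.
-1.01 vs -0.56: the larger is -0.56, so Y has heavier tails.

Y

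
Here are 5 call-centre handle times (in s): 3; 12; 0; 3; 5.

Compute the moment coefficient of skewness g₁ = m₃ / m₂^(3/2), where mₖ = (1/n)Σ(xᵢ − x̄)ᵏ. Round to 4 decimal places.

0.9161

x̄ = (3 + 12 + 0 + 3 + 5) / 5 = 4.6000
deviations (xᵢ − x̄): -1.6000, 7.4000, -4.6000, -1.6000, 0.4000
Σ(xᵢ − x̄)² = 81.2000 ⇒ m₂ = 81.2000/5 = 16.24000
Σ(xᵢ − x̄)³ = 299.7600 ⇒ m₃ = 299.7600/5 = 59.95200
m₂^(3/2) = 16.24000^(1.5) = 65.44539
g₁ = m₃ / m₂^(3/2) = 59.95200 / 65.44539 ≈ 0.9161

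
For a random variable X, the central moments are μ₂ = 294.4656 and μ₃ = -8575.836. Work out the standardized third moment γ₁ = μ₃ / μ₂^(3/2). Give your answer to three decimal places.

σ = √μ₂ = √294.4656 = 17.16000
σ³ = μ₂^(3/2) = 5053.02970
γ₁ = μ₃/σ³ = -8575.836 / 5053.02970 ≈ -1.697

-1.697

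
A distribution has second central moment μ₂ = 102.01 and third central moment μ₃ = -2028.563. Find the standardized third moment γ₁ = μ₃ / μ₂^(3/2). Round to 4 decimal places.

-1.9689

σ = √μ₂ = √102.01 = 10.10000
σ³ = μ₂^(3/2) = 1030.30100
γ₁ = μ₃/σ³ = -2028.563 / 1030.30100 ≈ -1.9689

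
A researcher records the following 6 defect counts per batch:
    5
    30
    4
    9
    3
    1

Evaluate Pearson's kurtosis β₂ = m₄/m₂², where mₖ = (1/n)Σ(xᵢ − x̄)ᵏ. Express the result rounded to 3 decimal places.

3.769

x̄ = 8.6667
Σ(xᵢ − x̄)² = 581.3333 ⇒ m₂ = 96.88889
Σ(xᵢ − x̄)⁴ = 212267.1111 ⇒ m₄ = 35377.85185
m₂² = 9387.45679
β₂ = m₄/m₂² = 35377.85185 / 9387.45679 ≈ 3.769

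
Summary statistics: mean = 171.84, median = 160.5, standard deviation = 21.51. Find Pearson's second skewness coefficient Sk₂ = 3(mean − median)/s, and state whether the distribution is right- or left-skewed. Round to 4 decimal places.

1.5816, right-skewed

Sk₂ = 3(171.84 − 160.5) / 21.51 = 3 × 11.3400 / 21.51
    = 34.0200 / 21.51 ≈ 1.5816
Sk₂ > 0 ⇒ mean > median ⇒ right-skewed (positive skew).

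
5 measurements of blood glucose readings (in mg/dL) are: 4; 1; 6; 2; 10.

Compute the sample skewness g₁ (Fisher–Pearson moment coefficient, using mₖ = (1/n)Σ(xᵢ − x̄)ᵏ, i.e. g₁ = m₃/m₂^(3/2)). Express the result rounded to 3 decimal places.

0.584

x̄ = (4 + 1 + 6 + 2 + 10) / 5 = 4.6000
deviations (xᵢ − x̄): -0.6000, -3.6000, 1.4000, -2.6000, 5.4000
Σ(xᵢ − x̄)² = 51.2000 ⇒ m₂ = 51.2000/5 = 10.24000
Σ(xᵢ − x̄)³ = 95.7600 ⇒ m₃ = 95.7600/5 = 19.15200
m₂^(3/2) = 10.24000^(1.5) = 32.76800
g₁ = m₃ / m₂^(3/2) = 19.15200 / 32.76800 ≈ 0.584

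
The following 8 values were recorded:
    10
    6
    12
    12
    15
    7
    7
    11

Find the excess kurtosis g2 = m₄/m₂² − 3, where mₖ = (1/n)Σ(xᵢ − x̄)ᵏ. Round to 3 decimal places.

-1.138

x̄ = 10.0000
Σ(xᵢ − x̄)² = 68.0000 ⇒ m₂ = 8.50000
Σ(xᵢ − x̄)⁴ = 1076.0000 ⇒ m₄ = 134.50000
m₂² = 72.25000
g2 = m₄/m₂² − 3 = 1.86159 − 3 ≈ -1.138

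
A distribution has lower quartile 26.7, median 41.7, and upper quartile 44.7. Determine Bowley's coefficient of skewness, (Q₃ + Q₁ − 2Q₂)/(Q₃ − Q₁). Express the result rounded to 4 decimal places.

-0.6667

numerator: Q₃ + Q₁ − 2Q₂ = 44.7 + 26.7 − 2×41.7 = -12.0000
denominator: Q₃ − Q₁ = 44.7 − 26.7 = 18.0000
Bowley skewness = -12.0000 / 18.0000 ≈ -0.6667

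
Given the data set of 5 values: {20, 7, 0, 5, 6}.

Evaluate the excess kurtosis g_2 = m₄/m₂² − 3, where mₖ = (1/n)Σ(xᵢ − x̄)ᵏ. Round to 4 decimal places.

-0.2378

x̄ = 7.6000
Σ(xᵢ − x̄)² = 221.2000 ⇒ m₂ = 44.24000
Σ(xᵢ − x̄)⁴ = 27030.7360 ⇒ m₄ = 5406.14720
m₂² = 1957.17760
g_2 = m₄/m₂² − 3 = 2.76222 − 3 ≈ -0.2378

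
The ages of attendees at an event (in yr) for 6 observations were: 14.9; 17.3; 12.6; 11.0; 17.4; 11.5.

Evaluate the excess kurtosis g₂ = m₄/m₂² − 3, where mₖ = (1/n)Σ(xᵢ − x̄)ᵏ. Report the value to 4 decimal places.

-1.6545

x̄ = 14.1167
Σ(xᵢ − x̄)² = 40.3883 ⇒ m₂ = 6.73139
Σ(xᵢ − x̄)⁴ = 365.8071 ⇒ m₄ = 60.96786
m₂² = 45.31160
g₂ = m₄/m₂² − 3 = 1.34552 − 3 ≈ -1.6545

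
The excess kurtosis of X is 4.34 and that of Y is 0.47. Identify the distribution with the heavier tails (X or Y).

X

Higher excess kurtosis ⇒ heavier tails relative to the normal distribution.
4.34 vs 0.47: the larger is 4.34, so X has heavier tails.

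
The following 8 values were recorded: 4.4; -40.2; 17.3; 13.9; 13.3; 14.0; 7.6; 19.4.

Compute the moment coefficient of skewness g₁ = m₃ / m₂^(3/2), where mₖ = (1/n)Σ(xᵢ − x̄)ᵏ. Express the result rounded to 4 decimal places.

-1.9975

x̄ = (4.4 - 40.2 + 17.3 + 13.9 + 13.3 + 14.0 + 7.6 + 19.4) / 8 = 6.2125
deviations (xᵢ − x̄): -1.8125, -46.4125, 11.0875, 7.6875, 7.0875, 7.7875, 1.3875, 13.1875
Σ(xᵢ − x̄)² = 2626.1488 ⇒ m₂ = 2626.1488/8 = 328.26859
Σ(xᵢ − x̄)³ = -95042.3176 ⇒ m₃ = -95042.3176/8 = -11880.28970
m₂^(3/2) = 328.26859^(1.5) = 5947.63080
g₁ = m₃ / m₂^(3/2) = -11880.28970 / 5947.63080 ≈ -1.9975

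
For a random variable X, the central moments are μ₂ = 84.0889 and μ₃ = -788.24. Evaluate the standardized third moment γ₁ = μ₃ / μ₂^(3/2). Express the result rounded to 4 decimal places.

σ = √μ₂ = √84.0889 = 9.17000
σ³ = μ₂^(3/2) = 771.09521
γ₁ = μ₃/σ³ = -788.24 / 771.09521 ≈ -1.0222

-1.0222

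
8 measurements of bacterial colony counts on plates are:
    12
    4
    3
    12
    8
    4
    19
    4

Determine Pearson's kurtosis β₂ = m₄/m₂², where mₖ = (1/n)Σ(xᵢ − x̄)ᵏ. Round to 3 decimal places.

x̄ = 8.2500
Σ(xᵢ − x̄)² = 225.5000 ⇒ m₂ = 28.18750
Σ(xᵢ − x̄)⁴ = 15488.6563 ⇒ m₄ = 1936.08203
m₂² = 794.53516
β₂ = m₄/m₂² = 1936.08203 / 794.53516 ≈ 2.437

2.437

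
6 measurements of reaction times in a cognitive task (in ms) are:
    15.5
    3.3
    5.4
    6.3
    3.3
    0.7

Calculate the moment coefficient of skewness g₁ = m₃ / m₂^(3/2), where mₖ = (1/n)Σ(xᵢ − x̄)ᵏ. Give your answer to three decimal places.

1.228

x̄ = (15.5 + 3.3 + 5.4 + 6.3 + 3.3 + 0.7) / 6 = 5.7500
deviations (xᵢ − x̄): 9.7500, -2.4500, -0.3500, 0.5500, -2.4500, -5.0500
Σ(xᵢ − x̄)² = 132.9950 ⇒ m₂ = 132.9950/6 = 22.16583
Σ(xᵢ − x̄)³ = 768.7830 ⇒ m₃ = 768.7830/6 = 128.13050
m₂^(3/2) = 22.16583^(1.5) = 104.35808
g₁ = m₃ / m₂^(3/2) = 128.13050 / 104.35808 ≈ 1.228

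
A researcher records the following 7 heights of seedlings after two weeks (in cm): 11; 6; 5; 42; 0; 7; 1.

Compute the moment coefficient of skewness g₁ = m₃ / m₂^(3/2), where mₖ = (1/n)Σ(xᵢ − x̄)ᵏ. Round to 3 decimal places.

x̄ = (11 + 6 + 5 + 42 + 0 + 7 + 1) / 7 = 10.2857
deviations (xᵢ − x̄): 0.7143, -4.2857, -5.2857, 31.7143, -10.2857, -3.2857, -9.2857
Σ(xᵢ − x̄)² = 1255.4286 ⇒ m₂ = 1255.4286/7 = 179.34694
Σ(xᵢ − x̄)³ = 29747.7551 ⇒ m₃ = 29747.7551/7 = 4249.67930
m₂^(3/2) = 179.34694^(1.5) = 2401.82274
g₁ = m₃ / m₂^(3/2) = 4249.67930 / 2401.82274 ≈ 1.769

1.769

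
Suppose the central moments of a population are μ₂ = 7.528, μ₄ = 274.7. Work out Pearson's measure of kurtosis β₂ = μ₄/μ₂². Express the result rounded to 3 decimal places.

4.847

μ₂² = 7.528² = 56.67078
μ₄/μ₂² = 274.7 / 56.67078 = 4.84729
β₂ ≈ 4.847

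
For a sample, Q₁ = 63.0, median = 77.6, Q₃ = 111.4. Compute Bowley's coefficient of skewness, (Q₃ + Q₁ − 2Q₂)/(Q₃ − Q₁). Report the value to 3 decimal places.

numerator: Q₃ + Q₁ − 2Q₂ = 111.4 + 63.0 − 2×77.6 = 19.2000
denominator: Q₃ − Q₁ = 111.4 − 63.0 = 48.4000
Bowley skewness = 19.2000 / 48.4000 ≈ 0.397

0.397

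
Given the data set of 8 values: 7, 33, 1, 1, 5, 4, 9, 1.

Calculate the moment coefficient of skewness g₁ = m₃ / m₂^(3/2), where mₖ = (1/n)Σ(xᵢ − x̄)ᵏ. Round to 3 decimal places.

1.933

x̄ = (7 + 33 + 1 + 1 + 5 + 4 + 9 + 1) / 8 = 7.6250
deviations (xᵢ − x̄): -0.6250, 25.3750, -6.6250, -6.6250, -2.6250, -3.6250, 1.3750, -6.6250
Σ(xᵢ − x̄)² = 797.8750 ⇒ m₂ = 797.8750/8 = 99.73438
Σ(xᵢ − x̄)³ = 15403.0313 ⇒ m₃ = 15403.0313/8 = 1925.37891
m₂^(3/2) = 99.73438^(1.5) = 996.01827
g₁ = m₃ / m₂^(3/2) = 1925.37891 / 996.01827 ≈ 1.933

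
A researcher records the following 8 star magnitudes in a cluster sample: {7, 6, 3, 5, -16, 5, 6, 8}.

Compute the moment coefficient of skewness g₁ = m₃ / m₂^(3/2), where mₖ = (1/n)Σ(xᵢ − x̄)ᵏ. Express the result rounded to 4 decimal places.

-2.1083

x̄ = (7 + 6 + 3 + 5 - 16 + 5 + 6 + 8) / 8 = 3.0000
deviations (xᵢ − x̄): 4.0000, 3.0000, 0.0000, 2.0000, -19.0000, 2.0000, 3.0000, 5.0000
Σ(xᵢ − x̄)² = 428.0000 ⇒ m₂ = 428.0000/8 = 53.50000
Σ(xᵢ − x̄)³ = -6600.0000 ⇒ m₃ = -6600.0000/8 = -825.00000
m₂^(3/2) = 53.50000^(1.5) = 391.31876
g₁ = m₃ / m₂^(3/2) = -825.00000 / 391.31876 ≈ -2.1083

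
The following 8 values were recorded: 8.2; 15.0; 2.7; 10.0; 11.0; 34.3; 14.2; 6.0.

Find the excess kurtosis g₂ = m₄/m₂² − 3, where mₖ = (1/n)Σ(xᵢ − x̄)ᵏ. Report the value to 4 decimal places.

1.3831

x̄ = 12.6750
Σ(xᵢ − x̄)² = 649.4150 ⇒ m₂ = 81.17688
Σ(xᵢ − x̄)⁴ = 231068.0617 ⇒ m₄ = 28883.50771
m₂² = 6589.68503
g₂ = m₄/m₂² − 3 = 4.38314 − 3 ≈ 1.3831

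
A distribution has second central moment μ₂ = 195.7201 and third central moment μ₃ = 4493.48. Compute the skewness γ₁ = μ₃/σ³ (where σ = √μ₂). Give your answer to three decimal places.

σ = √μ₂ = √195.7201 = 13.99000
σ³ = μ₂^(3/2) = 2738.12420
γ₁ = μ₃/σ³ = 4493.48 / 2738.12420 ≈ 1.641

1.641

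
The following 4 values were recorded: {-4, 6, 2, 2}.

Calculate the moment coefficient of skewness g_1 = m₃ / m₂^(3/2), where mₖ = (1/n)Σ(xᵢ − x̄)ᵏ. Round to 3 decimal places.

-0.412

x̄ = (-4 + 6 + 2 + 2) / 4 = 1.5000
deviations (xᵢ − x̄): -5.5000, 4.5000, 0.5000, 0.5000
Σ(xᵢ − x̄)² = 51.0000 ⇒ m₂ = 51.0000/4 = 12.75000
Σ(xᵢ − x̄)³ = -75.0000 ⇒ m₃ = -75.0000/4 = -18.75000
m₂^(3/2) = 12.75000^(1.5) = 45.52661
g_1 = m₃ / m₂^(3/2) = -18.75000 / 45.52661 ≈ -0.412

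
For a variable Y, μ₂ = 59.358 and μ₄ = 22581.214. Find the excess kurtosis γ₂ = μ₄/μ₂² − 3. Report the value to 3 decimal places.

3.409

μ₂² = 59.358² = 3523.37216
μ₄/μ₂² = 22581.214 / 3523.37216 = 6.40898
γ₂ = 6.40898 − 3 ≈ 3.409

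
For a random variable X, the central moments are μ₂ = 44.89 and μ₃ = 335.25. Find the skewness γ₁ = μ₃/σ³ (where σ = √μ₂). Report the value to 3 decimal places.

σ = √μ₂ = √44.89 = 6.70000
σ³ = μ₂^(3/2) = 300.76300
γ₁ = μ₃/σ³ = 335.25 / 300.76300 ≈ 1.115

1.115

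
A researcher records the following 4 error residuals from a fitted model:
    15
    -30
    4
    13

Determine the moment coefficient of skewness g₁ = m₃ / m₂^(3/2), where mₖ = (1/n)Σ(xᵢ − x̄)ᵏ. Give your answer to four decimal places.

x̄ = (15 - 30 + 4 + 13) / 4 = 0.5000
deviations (xᵢ − x̄): 14.5000, -30.5000, 3.5000, 12.5000
Σ(xᵢ − x̄)² = 1309.0000 ⇒ m₂ = 1309.0000/4 = 327.25000
Σ(xᵢ − x̄)³ = -23328.0000 ⇒ m₃ = -23328.0000/4 = -5832.00000
m₂^(3/2) = 327.25000^(1.5) = 5919.96969
g₁ = m₃ / m₂^(3/2) = -5832.00000 / 5919.96969 ≈ -0.9851

-0.9851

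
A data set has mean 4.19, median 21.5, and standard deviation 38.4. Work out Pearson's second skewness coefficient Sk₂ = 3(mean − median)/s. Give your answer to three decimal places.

Sk₂ = 3(4.19 − 21.5) / 38.4 = 3 × -17.3100 / 38.4
    = -51.9300 / 38.4 ≈ -1.352

-1.352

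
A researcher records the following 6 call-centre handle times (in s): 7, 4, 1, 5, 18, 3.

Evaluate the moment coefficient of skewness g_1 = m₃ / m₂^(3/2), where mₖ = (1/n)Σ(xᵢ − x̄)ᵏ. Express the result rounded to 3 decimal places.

1.366

x̄ = (7 + 4 + 1 + 5 + 18 + 3) / 6 = 6.3333
deviations (xᵢ − x̄): 0.6667, -2.3333, -5.3333, -1.3333, 11.6667, -3.3333
Σ(xᵢ − x̄)² = 183.3333 ⇒ m₂ = 183.3333/6 = 30.55556
Σ(xᵢ − x̄)³ = 1384.4444 ⇒ m₃ = 1384.4444/6 = 230.74074
m₂^(3/2) = 30.55556^(1.5) = 168.90219
g_1 = m₃ / m₂^(3/2) = 230.74074 / 168.90219 ≈ 1.366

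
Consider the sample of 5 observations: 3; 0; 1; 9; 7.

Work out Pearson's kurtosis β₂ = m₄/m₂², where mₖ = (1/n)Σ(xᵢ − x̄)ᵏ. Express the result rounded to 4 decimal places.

1.4500

x̄ = 4.0000
Σ(xᵢ − x̄)² = 60.0000 ⇒ m₂ = 12.00000
Σ(xᵢ − x̄)⁴ = 1044.0000 ⇒ m₄ = 208.80000
m₂² = 144.00000
β₂ = m₄/m₂² = 208.80000 / 144.00000 ≈ 1.4500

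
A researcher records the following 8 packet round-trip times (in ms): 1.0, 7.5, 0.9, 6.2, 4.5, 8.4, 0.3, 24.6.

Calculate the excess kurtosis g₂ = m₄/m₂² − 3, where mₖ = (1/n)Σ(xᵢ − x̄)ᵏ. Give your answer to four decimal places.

1.5036

x̄ = 6.6750
Σ(xᵢ − x̄)² = 436.1150 ⇒ m₂ = 54.51438
Σ(xᵢ − x̄)⁴ = 107070.1788 ⇒ m₄ = 13383.77236
m₂² = 2971.81708
g₂ = m₄/m₂² − 3 = 4.50357 − 3 ≈ 1.5036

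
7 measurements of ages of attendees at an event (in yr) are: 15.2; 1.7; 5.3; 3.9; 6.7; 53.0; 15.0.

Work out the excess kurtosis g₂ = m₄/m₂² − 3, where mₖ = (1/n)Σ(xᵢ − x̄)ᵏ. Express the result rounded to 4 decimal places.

x̄ = 14.4000
Σ(xᵢ − x̄)² = 1904.6000 ⇒ m₂ = 272.08571
Σ(xᵢ − x̄)⁴ = 2268523.6676 ⇒ m₄ = 324074.80966
m₂² = 74030.63592
g₂ = m₄/m₂² − 3 = 4.37758 − 3 ≈ 1.3776

1.3776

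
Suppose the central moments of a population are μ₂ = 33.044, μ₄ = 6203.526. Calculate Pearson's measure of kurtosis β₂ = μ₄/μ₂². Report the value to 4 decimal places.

5.6814

μ₂² = 33.044² = 1091.90594
μ₄/μ₂² = 6203.526 / 1091.90594 = 5.68137
β₂ ≈ 5.6814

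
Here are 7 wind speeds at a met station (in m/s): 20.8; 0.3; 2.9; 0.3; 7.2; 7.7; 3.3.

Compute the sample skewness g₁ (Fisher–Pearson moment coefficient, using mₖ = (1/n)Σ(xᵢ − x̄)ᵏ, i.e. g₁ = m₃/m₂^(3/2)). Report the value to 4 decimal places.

x̄ = (20.8 + 0.3 + 2.9 + 0.3 + 7.2 + 7.7 + 3.3) / 7 = 6.0714
deviations (xᵢ − x̄): 14.7286, -5.7714, -3.1714, -5.7714, 1.1286, 1.6286, -2.7714
Σ(xᵢ − x̄)² = 305.2143 ⇒ m₂ = 305.2143/7 = 43.60204
Σ(xᵢ − x̄)³ = 2763.1674 ⇒ m₃ = 2763.1674/7 = 394.73820
m₂^(3/2) = 43.60204^(1.5) = 287.91230
g₁ = m₃ / m₂^(3/2) = 394.73820 / 287.91230 ≈ 1.3710

1.3710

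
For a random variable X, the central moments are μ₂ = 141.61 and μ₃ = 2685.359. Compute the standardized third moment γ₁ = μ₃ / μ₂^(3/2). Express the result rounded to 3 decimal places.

σ = √μ₂ = √141.61 = 11.90000
σ³ = μ₂^(3/2) = 1685.15900
γ₁ = μ₃/σ³ = 2685.359 / 1685.15900 ≈ 1.594

1.594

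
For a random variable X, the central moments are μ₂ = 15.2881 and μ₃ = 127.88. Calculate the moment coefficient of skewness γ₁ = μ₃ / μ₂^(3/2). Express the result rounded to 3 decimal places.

2.139

σ = √μ₂ = √15.2881 = 3.91000
σ³ = μ₂^(3/2) = 59.77647
γ₁ = μ₃/σ³ = 127.88 / 59.77647 ≈ 2.139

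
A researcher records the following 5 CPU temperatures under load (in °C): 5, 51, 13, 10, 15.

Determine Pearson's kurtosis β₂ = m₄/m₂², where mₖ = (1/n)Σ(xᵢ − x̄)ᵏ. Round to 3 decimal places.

3.056

x̄ = 18.8000
Σ(xᵢ − x̄)² = 1352.8000 ⇒ m₂ = 270.56000
Σ(xᵢ − x̄)⁴ = 1118641.6960 ⇒ m₄ = 223728.33920
m₂² = 73202.71360
β₂ = m₄/m₂² = 223728.33920 / 73202.71360 ≈ 3.056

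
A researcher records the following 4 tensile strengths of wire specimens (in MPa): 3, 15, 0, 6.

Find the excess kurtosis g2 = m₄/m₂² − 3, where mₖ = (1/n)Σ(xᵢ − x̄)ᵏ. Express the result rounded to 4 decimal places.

-1.0000

x̄ = 6.0000
Σ(xᵢ − x̄)² = 126.0000 ⇒ m₂ = 31.50000
Σ(xᵢ − x̄)⁴ = 7938.0000 ⇒ m₄ = 1984.50000
m₂² = 992.25000
g2 = m₄/m₂² − 3 = 2.00000 − 3 ≈ -1.0000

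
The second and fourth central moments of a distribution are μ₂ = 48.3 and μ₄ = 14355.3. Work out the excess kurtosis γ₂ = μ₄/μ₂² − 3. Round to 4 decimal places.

3.1534

μ₂² = 48.3² = 2332.89000
μ₄/μ₂² = 14355.3 / 2332.89000 = 6.15344
γ₂ = 6.15344 − 3 ≈ 3.1534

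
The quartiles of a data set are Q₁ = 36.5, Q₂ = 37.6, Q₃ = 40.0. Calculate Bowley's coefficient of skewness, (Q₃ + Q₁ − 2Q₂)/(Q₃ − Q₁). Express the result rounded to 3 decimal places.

0.371

numerator: Q₃ + Q₁ − 2Q₂ = 40.0 + 36.5 − 2×37.6 = 1.3000
denominator: Q₃ − Q₁ = 40.0 − 36.5 = 3.5000
Bowley skewness = 1.3000 / 3.5000 ≈ 0.371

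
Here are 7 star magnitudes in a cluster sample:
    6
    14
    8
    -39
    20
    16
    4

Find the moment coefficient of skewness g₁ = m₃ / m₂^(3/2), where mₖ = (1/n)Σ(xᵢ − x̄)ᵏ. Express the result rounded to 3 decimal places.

-1.690

x̄ = (6 + 14 + 8 - 39 + 20 + 16 + 4) / 7 = 4.1429
deviations (xᵢ − x̄): 1.8571, 9.8571, 3.8571, -43.1429, 15.8571, 11.8571, -0.1429
Σ(xᵢ − x̄)² = 2368.8571 ⇒ m₂ = 2368.8571/7 = 338.40816
Σ(xᵢ − x̄)³ = -73626.2449 ⇒ m₃ = -73626.2449/7 = -10518.03499
m₂^(3/2) = 338.40816^(1.5) = 6225.31378
g₁ = m₃ / m₂^(3/2) = -10518.03499 / 6225.31378 ≈ -1.690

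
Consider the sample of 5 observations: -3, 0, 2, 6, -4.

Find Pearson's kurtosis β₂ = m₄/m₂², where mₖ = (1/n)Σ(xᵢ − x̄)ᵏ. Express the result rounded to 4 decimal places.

x̄ = 0.2000
Σ(xᵢ − x̄)² = 64.8000 ⇒ m₂ = 12.96000
Σ(xᵢ − x̄)⁴ = 1558.1760 ⇒ m₄ = 311.63520
m₂² = 167.96160
β₂ = m₄/m₂² = 311.63520 / 167.96160 ≈ 1.8554

1.8554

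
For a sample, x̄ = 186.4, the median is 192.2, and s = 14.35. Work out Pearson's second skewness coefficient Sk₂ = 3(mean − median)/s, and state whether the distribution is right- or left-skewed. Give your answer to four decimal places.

-1.2125, left-skewed

Sk₂ = 3(186.4 − 192.2) / 14.35 = 3 × -5.8000 / 14.35
    = -17.4000 / 14.35 ≈ -1.2125
Sk₂ < 0 ⇒ mean < median ⇒ left-skewed (negative skew).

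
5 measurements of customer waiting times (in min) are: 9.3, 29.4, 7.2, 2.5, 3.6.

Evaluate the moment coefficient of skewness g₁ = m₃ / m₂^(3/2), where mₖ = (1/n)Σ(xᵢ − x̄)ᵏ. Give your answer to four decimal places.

x̄ = (9.3 + 29.4 + 7.2 + 2.5 + 3.6) / 5 = 10.4000
deviations (xᵢ − x̄): -1.1000, 19.0000, -3.2000, -7.9000, -6.8000
Σ(xᵢ − x̄)² = 481.1000 ⇒ m₂ = 481.1000/5 = 96.22000
Σ(xᵢ − x̄)³ = 6017.4300 ⇒ m₃ = 6017.4300/5 = 1203.48600
m₂^(3/2) = 96.22000^(1.5) = 943.83924
g₁ = m₃ / m₂^(3/2) = 1203.48600 / 943.83924 ≈ 1.2751

1.2751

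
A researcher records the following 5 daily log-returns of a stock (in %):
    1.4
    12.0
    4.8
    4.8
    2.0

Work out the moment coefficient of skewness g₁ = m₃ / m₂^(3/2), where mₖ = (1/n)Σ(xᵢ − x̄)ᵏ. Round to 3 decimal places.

1.006

x̄ = (1.4 + 12.0 + 4.8 + 4.8 + 2.0) / 5 = 5.0000
deviations (xᵢ − x̄): -3.6000, 7.0000, -0.2000, -0.2000, -3.0000
Σ(xᵢ − x̄)² = 71.0400 ⇒ m₂ = 71.0400/5 = 14.20800
Σ(xᵢ − x̄)³ = 269.3280 ⇒ m₃ = 269.3280/5 = 53.86560
m₂^(3/2) = 14.20800^(1.5) = 53.55493
g₁ = m₃ / m₂^(3/2) = 53.86560 / 53.55493 ≈ 1.006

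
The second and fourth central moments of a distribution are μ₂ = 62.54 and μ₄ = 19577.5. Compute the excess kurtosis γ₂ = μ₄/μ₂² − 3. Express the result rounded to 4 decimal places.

2.0054

μ₂² = 62.54² = 3911.25160
μ₄/μ₂² = 19577.5 / 3911.25160 = 5.00543
γ₂ = 5.00543 − 3 ≈ 2.0054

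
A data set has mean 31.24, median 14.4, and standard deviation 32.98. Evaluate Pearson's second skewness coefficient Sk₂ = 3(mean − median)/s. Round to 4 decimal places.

1.5318

Sk₂ = 3(31.24 − 14.4) / 32.98 = 3 × 16.8400 / 32.98
    = 50.5200 / 32.98 ≈ 1.5318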